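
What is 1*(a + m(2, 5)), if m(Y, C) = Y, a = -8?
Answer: -6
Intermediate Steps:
1*(a + m(2, 5)) = 1*(-8 + 2) = 1*(-6) = -6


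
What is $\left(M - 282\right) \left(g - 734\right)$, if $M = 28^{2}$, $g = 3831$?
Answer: $1554694$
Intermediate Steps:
$M = 784$
$\left(M - 282\right) \left(g - 734\right) = \left(784 - 282\right) \left(3831 - 734\right) = 502 \cdot 3097 = 1554694$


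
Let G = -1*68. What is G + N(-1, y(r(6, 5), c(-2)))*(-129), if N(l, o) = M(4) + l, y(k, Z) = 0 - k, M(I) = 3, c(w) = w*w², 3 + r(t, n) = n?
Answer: -326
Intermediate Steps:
r(t, n) = -3 + n
c(w) = w³
G = -68
y(k, Z) = -k
N(l, o) = 3 + l
G + N(-1, y(r(6, 5), c(-2)))*(-129) = -68 + (3 - 1)*(-129) = -68 + 2*(-129) = -68 - 258 = -326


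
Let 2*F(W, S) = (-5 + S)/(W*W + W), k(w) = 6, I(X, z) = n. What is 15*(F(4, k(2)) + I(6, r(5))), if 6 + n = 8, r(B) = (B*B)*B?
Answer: 243/8 ≈ 30.375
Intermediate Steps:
r(B) = B³ (r(B) = B²*B = B³)
n = 2 (n = -6 + 8 = 2)
I(X, z) = 2
F(W, S) = (-5 + S)/(2*(W + W²)) (F(W, S) = ((-5 + S)/(W*W + W))/2 = ((-5 + S)/(W² + W))/2 = ((-5 + S)/(W + W²))/2 = (-5 + S)/(2*(W + W²)))
15*(F(4, k(2)) + I(6, r(5))) = 15*((½)*(-5 + 6)/(4*(1 + 4)) + 2) = 15*((½)*(¼)*1/5 + 2) = 15*((½)*(¼)*(⅕)*1 + 2) = 15*(1/40 + 2) = 15*(81/40) = 243/8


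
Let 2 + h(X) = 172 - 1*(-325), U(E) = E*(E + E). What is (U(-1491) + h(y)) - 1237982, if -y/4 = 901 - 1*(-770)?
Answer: 3208675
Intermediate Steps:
y = -6684 (y = -4*(901 - 1*(-770)) = -4*(901 + 770) = -4*1671 = -6684)
U(E) = 2*E**2 (U(E) = E*(2*E) = 2*E**2)
h(X) = 495 (h(X) = -2 + (172 - 1*(-325)) = -2 + (172 + 325) = -2 + 497 = 495)
(U(-1491) + h(y)) - 1237982 = (2*(-1491)**2 + 495) - 1237982 = (2*2223081 + 495) - 1237982 = (4446162 + 495) - 1237982 = 4446657 - 1237982 = 3208675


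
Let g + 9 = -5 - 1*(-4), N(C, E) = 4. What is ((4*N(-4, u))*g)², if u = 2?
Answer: 25600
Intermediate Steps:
g = -10 (g = -9 + (-5 - 1*(-4)) = -9 + (-5 + 4) = -9 - 1 = -10)
((4*N(-4, u))*g)² = ((4*4)*(-10))² = (16*(-10))² = (-160)² = 25600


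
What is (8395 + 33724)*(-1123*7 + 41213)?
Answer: 1404752888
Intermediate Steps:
(8395 + 33724)*(-1123*7 + 41213) = 42119*(-7861 + 41213) = 42119*33352 = 1404752888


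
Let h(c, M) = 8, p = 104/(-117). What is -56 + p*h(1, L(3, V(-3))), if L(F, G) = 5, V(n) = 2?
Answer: -568/9 ≈ -63.111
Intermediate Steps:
p = -8/9 (p = 104*(-1/117) = -8/9 ≈ -0.88889)
-56 + p*h(1, L(3, V(-3))) = -56 - 8/9*8 = -56 - 64/9 = -568/9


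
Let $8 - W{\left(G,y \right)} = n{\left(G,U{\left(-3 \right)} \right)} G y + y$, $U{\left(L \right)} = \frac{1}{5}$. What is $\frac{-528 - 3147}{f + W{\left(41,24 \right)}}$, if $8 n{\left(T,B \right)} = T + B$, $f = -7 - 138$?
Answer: $\frac{18375}{26143} \approx 0.70286$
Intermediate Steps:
$f = -145$ ($f = -7 - 138 = -145$)
$U{\left(L \right)} = \frac{1}{5}$
$n{\left(T,B \right)} = \frac{B}{8} + \frac{T}{8}$ ($n{\left(T,B \right)} = \frac{T + B}{8} = \frac{B + T}{8} = \frac{B}{8} + \frac{T}{8}$)
$W{\left(G,y \right)} = 8 - y - G y \left(\frac{1}{40} + \frac{G}{8}\right)$ ($W{\left(G,y \right)} = 8 - \left(\left(\frac{1}{8} \cdot \frac{1}{5} + \frac{G}{8}\right) G y + y\right) = 8 - \left(\left(\frac{1}{40} + \frac{G}{8}\right) G y + y\right) = 8 - \left(G \left(\frac{1}{40} + \frac{G}{8}\right) y + y\right) = 8 - \left(G y \left(\frac{1}{40} + \frac{G}{8}\right) + y\right) = 8 - \left(y + G y \left(\frac{1}{40} + \frac{G}{8}\right)\right) = 8 - y - G y \left(\frac{1}{40} + \frac{G}{8}\right)$)
$\frac{-528 - 3147}{f + W{\left(41,24 \right)}} = \frac{-528 - 3147}{-145 - \left(16 + \frac{41}{40} \cdot 24 \left(1 + 5 \cdot 41\right)\right)} = - \frac{3675}{-145 - \left(16 + \frac{41}{40} \cdot 24 \left(1 + 205\right)\right)} = - \frac{3675}{-145 - \left(16 + \frac{41}{40} \cdot 24 \cdot 206\right)} = - \frac{3675}{-145 - \frac{25418}{5}} = - \frac{3675}{- \frac{26143}{5}} = \left(-3675\right) \left(- \frac{5}{26143}\right) = \frac{18375}{26143}$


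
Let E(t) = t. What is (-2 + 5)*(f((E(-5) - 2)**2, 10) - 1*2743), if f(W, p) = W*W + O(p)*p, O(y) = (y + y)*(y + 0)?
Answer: 4974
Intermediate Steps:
O(y) = 2*y**2 (O(y) = (2*y)*y = 2*y**2)
f(W, p) = W**2 + 2*p**3 (f(W, p) = W*W + (2*p**2)*p = W**2 + 2*p**3)
(-2 + 5)*(f((E(-5) - 2)**2, 10) - 1*2743) = (-2 + 5)*((((-5 - 2)**2)**2 + 2*10**3) - 1*2743) = 3*((((-7)**2)**2 + 2*1000) - 2743) = 3*((49**2 + 2000) - 2743) = 3*((2401 + 2000) - 2743) = 3*(4401 - 2743) = 3*1658 = 4974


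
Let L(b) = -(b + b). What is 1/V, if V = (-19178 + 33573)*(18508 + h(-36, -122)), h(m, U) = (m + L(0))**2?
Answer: 1/285078580 ≈ 3.5078e-9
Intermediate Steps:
L(b) = -2*b
h(m, U) = m**2 (h(m, U) = (m - 2*0)**2 = (m + 0)**2 = m**2)
V = 285078580 (V = (-19178 + 33573)*(18508 + (-36)**2) = 14395*(18508 + 1296) = 14395*19804 = 285078580)
1/V = 1/285078580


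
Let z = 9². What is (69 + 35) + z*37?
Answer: 3101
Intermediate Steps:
z = 81
(69 + 35) + z*37 = (69 + 35) + 81*37 = 104 + 2997 = 3101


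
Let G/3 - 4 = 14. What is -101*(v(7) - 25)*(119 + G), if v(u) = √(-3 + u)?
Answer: 401879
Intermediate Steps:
G = 54 (G = 12 + 3*14 = 12 + 42 = 54)
-101*(v(7) - 25)*(119 + G) = -101*(√(-3 + 7) - 25)*(119 + 54) = -101*(√4 - 25)*173 = -101*(2 - 25)*173 = -(-2323)*173 = -101*(-3979) = 401879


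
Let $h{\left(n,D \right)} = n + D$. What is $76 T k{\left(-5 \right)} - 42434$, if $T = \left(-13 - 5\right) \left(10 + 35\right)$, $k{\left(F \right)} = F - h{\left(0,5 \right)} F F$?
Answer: $7960366$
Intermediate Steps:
$h{\left(n,D \right)} = D + n$
$k{\left(F \right)} = F - 5 F^{2}$ ($k{\left(F \right)} = F - \left(5 + 0\right) F F = F - 5 F F = F - 5 F^{2}$)
$T = -810$ ($T = \left(-18\right) 45 = -810$)
$76 T k{\left(-5 \right)} - 42434 = 76 \left(-810\right) \left(- 5 \left(1 - -25\right)\right) - 42434 = - 61560 \left(- 5 \left(1 + 25\right)\right) - 42434 = - 61560 \left(\left(-5\right) 26\right) - 42434 = \left(-61560\right) \left(-130\right) - 42434 = 8002800 - 42434 = 7960366$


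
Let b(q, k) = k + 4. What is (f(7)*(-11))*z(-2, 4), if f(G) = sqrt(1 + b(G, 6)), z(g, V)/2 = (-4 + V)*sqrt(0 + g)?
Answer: 0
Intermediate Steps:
b(q, k) = 4 + k
z(g, V) = 2*sqrt(g)*(-4 + V) (z(g, V) = 2*((-4 + V)*sqrt(0 + g)) = 2*((-4 + V)*sqrt(g)) = 2*(sqrt(g)*(-4 + V)) = 2*sqrt(g)*(-4 + V))
f(G) = sqrt(11) (f(G) = sqrt(1 + (4 + 6)) = sqrt(1 + 10) = sqrt(11))
(f(7)*(-11))*z(-2, 4) = (sqrt(11)*(-11))*(2*sqrt(-2)*(-4 + 4)) = (-11*sqrt(11))*(2*(I*sqrt(2))*0) = -11*sqrt(11)*0 = 0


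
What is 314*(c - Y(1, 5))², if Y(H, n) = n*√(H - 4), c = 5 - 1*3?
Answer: -22294 - 6280*I*√3 ≈ -22294.0 - 10877.0*I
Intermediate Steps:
c = 2 (c = 5 - 3 = 2)
Y(H, n) = n*√(-4 + H)
314*(c - Y(1, 5))² = 314*(2 - 5*√(-4 + 1))² = 314*(2 - 5*√(-3))² = 314*(2 - 5*I*√3)²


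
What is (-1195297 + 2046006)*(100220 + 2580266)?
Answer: 2280313564574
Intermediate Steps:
(-1195297 + 2046006)*(100220 + 2580266) = 850709*2680486 = 2280313564574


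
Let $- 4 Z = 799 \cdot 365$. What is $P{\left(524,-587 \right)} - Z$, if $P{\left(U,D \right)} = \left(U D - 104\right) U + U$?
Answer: $- \frac{644628701}{4} \approx -1.6116 \cdot 10^{8}$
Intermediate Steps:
$Z = - \frac{291635}{4}$ ($Z = - \frac{799 \cdot 365}{4} = \left(- \frac{1}{4}\right) 291635 = - \frac{291635}{4} \approx -72909.0$)
$P{\left(U,D \right)} = U + U \left(-104 + D U\right)$ ($P{\left(U,D \right)} = \left(D U - 104\right) U + U = \left(-104 + D U\right) U + U = U \left(-104 + D U\right) + U = U + U \left(-104 + D U\right)$)
$P{\left(524,-587 \right)} - Z = 524 \left(-103 - 307588\right) - - \frac{291635}{4} = 524 \left(-103 - 307588\right) + \frac{291635}{4} = 524 \left(-307691\right) + \frac{291635}{4} = -161230084 + \frac{291635}{4} = - \frac{644628701}{4}$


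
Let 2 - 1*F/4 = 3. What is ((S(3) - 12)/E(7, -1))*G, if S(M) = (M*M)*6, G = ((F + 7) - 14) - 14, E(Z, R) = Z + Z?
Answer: -75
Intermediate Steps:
F = -4 (F = 8 - 4*3 = 8 - 12 = -4)
E(Z, R) = 2*Z
G = -25 (G = ((-4 + 7) - 14) - 14 = (3 - 14) - 14 = -11 - 14 = -25)
S(M) = 6*M**2 (S(M) = M**2*6 = 6*M**2)
((S(3) - 12)/E(7, -1))*G = ((6*3**2 - 12)/((2*7)))*(-25) = ((6*9 - 12)/14)*(-25) = ((54 - 12)*(1/14))*(-25) = (42*(1/14))*(-25) = 3*(-25) = -75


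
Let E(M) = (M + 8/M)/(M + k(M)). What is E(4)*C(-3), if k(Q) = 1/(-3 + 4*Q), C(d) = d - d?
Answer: 0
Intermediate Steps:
C(d) = 0
E(M) = (M + 8/M)/(M + 1/(-3 + 4*M))
E(4)*C(-3) = ((-3 + 4*4)*(8 + 4**2)/(4*(1 + 4*(-3 + 4*4))))*0 = ((-3 + 16)*(8 + 16)/(4*(1 + 4*(-3 + 16))))*0 = ((1/4)*13*24/(1 + 4*13))*0 = ((1/4)*13*24/(1 + 52))*0 = ((1/4)*13*24/53)*0 = ((1/4)*(1/53)*13*24)*0 = (78/53)*0 = 0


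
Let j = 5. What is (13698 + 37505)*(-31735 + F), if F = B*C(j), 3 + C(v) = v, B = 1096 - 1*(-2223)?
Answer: -1285041691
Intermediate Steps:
B = 3319 (B = 1096 + 2223 = 3319)
C(v) = -3 + v
F = 6638 (F = 3319*(-3 + 5) = 3319*2 = 6638)
(13698 + 37505)*(-31735 + F) = (13698 + 37505)*(-31735 + 6638) = 51203*(-25097) = -1285041691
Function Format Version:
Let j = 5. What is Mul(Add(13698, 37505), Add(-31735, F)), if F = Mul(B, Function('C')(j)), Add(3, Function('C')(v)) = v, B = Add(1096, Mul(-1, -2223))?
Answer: -1285041691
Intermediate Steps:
B = 3319 (B = Add(1096, 2223) = 3319)
Function('C')(v) = Add(-3, v)
F = 6638 (F = Mul(3319, Add(-3, 5)) = Mul(3319, 2) = 6638)
Mul(Add(13698, 37505), Add(-31735, F)) = Mul(Add(13698, 37505), Add(-31735, 6638)) = Mul(51203, -25097) = -1285041691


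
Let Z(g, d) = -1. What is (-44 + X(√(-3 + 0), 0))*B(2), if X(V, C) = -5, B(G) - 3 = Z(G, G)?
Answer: -98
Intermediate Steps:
B(G) = 2 (B(G) = 3 - 1 = 2)
(-44 + X(√(-3 + 0), 0))*B(2) = (-44 - 5)*2 = -49*2 = -98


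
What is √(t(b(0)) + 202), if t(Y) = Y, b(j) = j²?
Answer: √202 ≈ 14.213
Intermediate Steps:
√(t(b(0)) + 202) = √(0² + 202) = √(0 + 202) = √202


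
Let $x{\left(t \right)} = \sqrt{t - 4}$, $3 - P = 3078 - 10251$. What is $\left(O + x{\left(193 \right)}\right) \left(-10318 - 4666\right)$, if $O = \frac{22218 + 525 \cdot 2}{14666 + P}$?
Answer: $- \frac{174323856}{10921} - 44952 \sqrt{21} \approx -2.2196 \cdot 10^{5}$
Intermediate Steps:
$P = 7176$ ($P = 3 - \left(3078 - 10251\right) = 3 - -7173 = 3 + 7173 = 7176$)
$x{\left(t \right)} = \sqrt{-4 + t}$
$O = \frac{11634}{10921}$ ($O = \frac{22218 + 525 \cdot 2}{14666 + 7176} = \frac{22218 + 1050}{21842} = 23268 \cdot \frac{1}{21842} = \frac{11634}{10921} \approx 1.0653$)
$\left(O + x{\left(193 \right)}\right) \left(-10318 - 4666\right) = \left(\frac{11634}{10921} + \sqrt{-4 + 193}\right) \left(-10318 - 4666\right) = \left(\frac{11634}{10921} + \sqrt{189}\right) \left(-14984\right) = \left(\frac{11634}{10921} + 3 \sqrt{21}\right) \left(-14984\right) = - \frac{174323856}{10921} - 44952 \sqrt{21}$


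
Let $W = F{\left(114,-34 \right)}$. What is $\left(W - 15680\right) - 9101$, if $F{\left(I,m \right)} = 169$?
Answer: $-24612$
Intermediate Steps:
$W = 169$
$\left(W - 15680\right) - 9101 = \left(169 - 15680\right) - 9101 = -15511 - 9101 = -24612$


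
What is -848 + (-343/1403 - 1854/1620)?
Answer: -107252339/126270 ≈ -849.39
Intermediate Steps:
-848 + (-343/1403 - 1854/1620) = -848 + (-343*1/1403 - 1854*1/1620) = -848 + (-343/1403 - 103/90) = -848 - 175379/126270 = -107252339/126270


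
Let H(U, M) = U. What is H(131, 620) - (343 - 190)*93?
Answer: -14098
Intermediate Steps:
H(131, 620) - (343 - 190)*93 = 131 - (343 - 190)*93 = 131 - 153*93 = 131 - 1*14229 = 131 - 14229 = -14098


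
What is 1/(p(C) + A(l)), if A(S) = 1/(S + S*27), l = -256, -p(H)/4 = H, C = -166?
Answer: 7168/4759551 ≈ 0.0015060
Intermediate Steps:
p(H) = -4*H
A(S) = 1/(28*S) (A(S) = 1/(S + 27*S) = 1/(28*S))
1/(p(C) + A(l)) = 1/(-4*(-166) + (1/28)/(-256)) = 1/(664 + (1/28)*(-1/256)) = 1/(664 - 1/7168) = 1/(4759551/7168) = 7168/4759551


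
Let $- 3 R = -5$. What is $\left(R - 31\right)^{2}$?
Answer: $\frac{7744}{9} \approx 860.44$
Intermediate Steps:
$R = \frac{5}{3}$ ($R = \left(- \frac{1}{3}\right) \left(-5\right) = \frac{5}{3} \approx 1.6667$)
$\left(R - 31\right)^{2} = \left(\frac{5}{3} - 31\right)^{2} = \left(- \frac{88}{3}\right)^{2} = \frac{7744}{9}$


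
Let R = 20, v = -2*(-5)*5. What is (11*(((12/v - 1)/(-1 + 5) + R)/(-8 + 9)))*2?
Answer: 21791/50 ≈ 435.82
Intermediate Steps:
v = 50 (v = 10*5 = 50)
(11*(((12/v - 1)/(-1 + 5) + R)/(-8 + 9)))*2 = (11*(((12/50 - 1)/(-1 + 5) + 20)/(-8 + 9)))*2 = (11*(((12*(1/50) - 1)/4 + 20)/1))*2 = (11*(((6/25 - 1)*(1/4) + 20)*1))*2 = (11*((-19/25*1/4 + 20)*1))*2 = (11*((-19/100 + 20)*1))*2 = (11*((1981/100)*1))*2 = (11*(1981/100))*2 = (21791/100)*2 = 21791/50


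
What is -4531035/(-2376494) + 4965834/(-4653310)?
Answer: 4641517884927/5529281647570 ≈ 0.83944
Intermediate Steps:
-4531035/(-2376494) + 4965834/(-4653310) = -4531035*(-1/2376494) + 4965834*(-1/4653310) = 4531035/2376494 - 2482917/2326655 = 4641517884927/5529281647570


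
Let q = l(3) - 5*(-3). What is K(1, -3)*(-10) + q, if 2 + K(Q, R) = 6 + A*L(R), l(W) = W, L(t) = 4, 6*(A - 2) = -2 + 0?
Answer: -266/3 ≈ -88.667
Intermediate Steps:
A = 5/3 (A = 2 + (-2 + 0)/6 = 2 + (1/6)*(-2) = 2 - 1/3 = 5/3 ≈ 1.6667)
q = 18 (q = 3 - 5*(-3) = 3 + 15 = 18)
K(Q, R) = 32/3 (K(Q, R) = -2 + (6 + (5/3)*4) = -2 + (6 + 20/3) = -2 + 38/3 = 32/3)
K(1, -3)*(-10) + q = (32/3)*(-10) + 18 = -320/3 + 18 = -266/3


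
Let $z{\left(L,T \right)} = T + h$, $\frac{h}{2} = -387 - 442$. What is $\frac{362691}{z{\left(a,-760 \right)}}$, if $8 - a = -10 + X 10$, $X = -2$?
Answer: $- \frac{120897}{806} \approx -150.0$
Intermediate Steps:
$h = -1658$ ($h = 2 \left(-387 - 442\right) = 2 \left(-829\right) = -1658$)
$a = 38$ ($a = 8 - \left(-10 - 20\right) = 8 - -30 = 8 + 30 = 38$)
$z{\left(L,T \right)} = -1658 + T$ ($z{\left(L,T \right)} = T - 1658 = -1658 + T$)
$\frac{362691}{z{\left(a,-760 \right)}} = \frac{362691}{-1658 - 760} = \frac{362691}{-2418} = 362691 \left(- \frac{1}{2418}\right) = - \frac{120897}{806}$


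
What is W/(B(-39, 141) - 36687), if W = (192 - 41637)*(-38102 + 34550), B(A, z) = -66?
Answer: -49070880/12251 ≈ -4005.5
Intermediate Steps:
W = 147212640 (W = -41445*(-3552) = 147212640)
W/(B(-39, 141) - 36687) = 147212640/(-66 - 36687) = 147212640/(-36753) = 147212640*(-1/36753) = -49070880/12251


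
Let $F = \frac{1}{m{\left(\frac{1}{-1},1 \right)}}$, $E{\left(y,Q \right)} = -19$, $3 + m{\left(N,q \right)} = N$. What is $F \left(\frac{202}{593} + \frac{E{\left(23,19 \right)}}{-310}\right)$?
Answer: $- \frac{73887}{735320} \approx -0.10048$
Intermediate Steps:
$m{\left(N,q \right)} = -3 + N$
$F = - \frac{1}{4}$ ($F = \frac{1}{-3 + \frac{1}{-1}} = \frac{1}{-3 - 1} = \frac{1}{-4} = - \frac{1}{4} \approx -0.25$)
$F \left(\frac{202}{593} + \frac{E{\left(23,19 \right)}}{-310}\right) = - \frac{\frac{202}{593} - \frac{19}{-310}}{4} = - \frac{202 \cdot \frac{1}{593} - - \frac{19}{310}}{4} = - \frac{\frac{202}{593} + \frac{19}{310}}{4} = \left(- \frac{1}{4}\right) \frac{73887}{183830} = - \frac{73887}{735320}$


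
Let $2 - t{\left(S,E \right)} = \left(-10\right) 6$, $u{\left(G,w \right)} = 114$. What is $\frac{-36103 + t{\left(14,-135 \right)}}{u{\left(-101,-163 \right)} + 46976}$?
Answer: $- \frac{36041}{47090} \approx -0.76536$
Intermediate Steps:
$t{\left(S,E \right)} = 62$ ($t{\left(S,E \right)} = 2 - \left(-10\right) 6 = 2 - -60 = 2 + 60 = 62$)
$\frac{-36103 + t{\left(14,-135 \right)}}{u{\left(-101,-163 \right)} + 46976} = \frac{-36103 + 62}{114 + 46976} = - \frac{36041}{47090}$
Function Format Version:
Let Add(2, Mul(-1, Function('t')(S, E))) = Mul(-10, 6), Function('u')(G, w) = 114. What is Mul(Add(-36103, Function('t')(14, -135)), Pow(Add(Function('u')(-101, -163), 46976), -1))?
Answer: Rational(-36041, 47090) ≈ -0.76536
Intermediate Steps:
Function('t')(S, E) = 62 (Function('t')(S, E) = Add(2, Mul(-1, Mul(-10, 6))) = Add(2, Mul(-1, -60)) = Add(2, 60) = 62)
Mul(Add(-36103, Function('t')(14, -135)), Pow(Add(Function('u')(-101, -163), 46976), -1)) = Mul(Add(-36103, 62), Pow(Add(114, 46976), -1)) = Mul(-36041, Pow(47090, -1)) = Mul(-36041, Rational(1, 47090)) = Rational(-36041, 47090)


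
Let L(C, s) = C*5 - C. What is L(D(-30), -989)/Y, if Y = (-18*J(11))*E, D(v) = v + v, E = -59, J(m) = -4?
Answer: 10/177 ≈ 0.056497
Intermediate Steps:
D(v) = 2*v
L(C, s) = 4*C (L(C, s) = 5*C - C = 4*C)
Y = -4248 (Y = -18*(-4)*(-59) = 72*(-59) = -4248)
L(D(-30), -989)/Y = (4*(2*(-30)))/(-4248) = (4*(-60))*(-1/4248) = -240*(-1/4248) = 10/177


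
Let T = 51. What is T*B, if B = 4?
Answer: 204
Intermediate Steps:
T*B = 51*4 = 204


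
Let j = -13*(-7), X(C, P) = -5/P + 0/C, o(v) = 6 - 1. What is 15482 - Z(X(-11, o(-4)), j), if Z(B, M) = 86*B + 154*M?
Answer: 1554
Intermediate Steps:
o(v) = 5
X(C, P) = -5/P (X(C, P) = -5/P + 0 = -5/P)
j = 91
15482 - Z(X(-11, o(-4)), j) = 15482 - (86*(-5/5) + 154*91) = 15482 - (86*(-5*1/5) + 14014) = 15482 - (86*(-1) + 14014) = 15482 - (-86 + 14014) = 15482 - 1*13928 = 15482 - 13928 = 1554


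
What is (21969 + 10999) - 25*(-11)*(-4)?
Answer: 31868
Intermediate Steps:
(21969 + 10999) - 25*(-11)*(-4) = 32968 + 275*(-4) = 32968 - 1100 = 31868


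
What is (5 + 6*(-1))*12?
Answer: -12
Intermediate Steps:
(5 + 6*(-1))*12 = (5 - 6)*12 = -1*12 = -12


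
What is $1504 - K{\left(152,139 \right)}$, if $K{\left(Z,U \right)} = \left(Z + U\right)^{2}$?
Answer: $-83177$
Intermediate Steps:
$K{\left(Z,U \right)} = \left(U + Z\right)^{2}$
$1504 - K{\left(152,139 \right)} = 1504 - \left(139 + 152\right)^{2} = 1504 - 291^{2} = 1504 - 84681 = -83177$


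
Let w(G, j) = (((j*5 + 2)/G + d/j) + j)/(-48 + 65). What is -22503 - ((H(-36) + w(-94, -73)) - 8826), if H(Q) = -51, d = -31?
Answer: -1589055891/116654 ≈ -13622.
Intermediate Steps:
w(G, j) = -31/(17*j) + j/17 + (2 + 5*j)/(17*G) (w(G, j) = (((j*5 + 2)/G - 31/j) + j)/(-48 + 65) = (((5*j + 2)/G - 31/j) + j)/17 = (((2 + 5*j)/G - 31/j) + j)*(1/17) = ((-31/j + (2 + 5*j)/G) + j)*(1/17) = (j - 31/j + (2 + 5*j)/G)*(1/17) = -31/(17*j) + j/17 + (2 + 5*j)/(17*G))
-22503 - ((H(-36) + w(-94, -73)) - 8826) = -22503 - ((-51 + (1/17)*(-31*(-94) - 94*(-73)**2 - 73*(2 + 5*(-73)))/(-94*(-73))) - 8826) = -22503 - ((-51 + (1/17)*(-1/94)*(-1/73)*(2914 - 94*5329 - 73*(2 - 365))) - 8826) = -22503 - ((-51 + (1/17)*(-1/94)*(-1/73)*(2914 - 500926 - 73*(-363))) - 8826) = -22503 - ((-51 + (1/17)*(-1/94)*(-1/73)*(2914 - 500926 + 26499)) - 8826) = -22503 - ((-51 + (1/17)*(-1/94)*(-1/73)*(-471513)) - 8826) = -22503 - ((-51 - 471513/116654) - 8826) = -22503 - (-6420867/116654 - 8826) = -22503 - 1*(-1036009071/116654) = -22503 + 1036009071/116654 = -1589055891/116654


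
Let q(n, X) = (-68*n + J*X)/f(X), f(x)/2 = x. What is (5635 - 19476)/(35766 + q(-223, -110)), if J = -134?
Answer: -761255/1959654 ≈ -0.38846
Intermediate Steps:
f(x) = 2*x
q(n, X) = (-134*X - 68*n)/(2*X) (q(n, X) = (-68*n - 134*X)/((2*X)) = (-134*X - 68*n)*(1/(2*X)) = (-134*X - 68*n)/(2*X))
(5635 - 19476)/(35766 + q(-223, -110)) = (5635 - 19476)/(35766 + (-67 - 34*(-223)/(-110))) = -13841/(35766 + (-67 - 34*(-223)*(-1/110))) = -13841/(35766 + (-67 - 3791/55)) = -13841/(35766 - 7476/55) = -13841/1959654/55 = -13841*55/1959654 = -761255/1959654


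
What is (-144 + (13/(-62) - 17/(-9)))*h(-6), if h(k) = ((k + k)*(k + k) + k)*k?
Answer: 3653090/31 ≈ 1.1784e+5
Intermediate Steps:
h(k) = k*(k + 4*k²) (h(k) = ((2*k)*(2*k) + k)*k = (4*k² + k)*k = (k + 4*k²)*k = k*(k + 4*k²))
(-144 + (13/(-62) - 17/(-9)))*h(-6) = (-144 + (13/(-62) - 17/(-9)))*((-6)²*(1 + 4*(-6))) = (-144 + (13*(-1/62) - 17*(-⅑)))*(36*(1 - 24)) = (-144 + (-13/62 + 17/9))*(36*(-23)) = (-144 + 937/558)*(-828) = -79415/558*(-828) = 3653090/31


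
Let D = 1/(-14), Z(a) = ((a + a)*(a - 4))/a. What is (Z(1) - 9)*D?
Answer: 15/14 ≈ 1.0714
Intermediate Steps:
Z(a) = -8 + 2*a (Z(a) = ((2*a)*(-4 + a))/a = (2*a*(-4 + a))/a = -8 + 2*a)
D = -1/14 ≈ -0.071429
(Z(1) - 9)*D = ((-8 + 2*1) - 9)*(-1/14) = ((-8 + 2) - 9)*(-1/14) = (-6 - 9)*(-1/14) = -15*(-1/14) = 15/14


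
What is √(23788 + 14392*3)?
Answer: 2*√16741 ≈ 258.77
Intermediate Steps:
√(23788 + 14392*3) = √(23788 + 43176) = √66964 = 2*√16741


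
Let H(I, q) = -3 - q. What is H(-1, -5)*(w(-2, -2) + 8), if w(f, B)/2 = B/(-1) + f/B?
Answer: 28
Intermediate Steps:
w(f, B) = -2*B + 2*f/B (w(f, B) = 2*(B/(-1) + f/B) = 2*(B*(-1) + f/B) = 2*(-B + f/B) = -2*B + 2*f/B)
H(-1, -5)*(w(-2, -2) + 8) = (-3 - 1*(-5))*((-2*(-2) + 2*(-2)/(-2)) + 8) = (-3 + 5)*((4 + 2*(-2)*(-½)) + 8) = 2*((4 + 2) + 8) = 2*(6 + 8) = 2*14 = 28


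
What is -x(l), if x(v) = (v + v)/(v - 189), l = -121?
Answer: -121/155 ≈ -0.78065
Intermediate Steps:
x(v) = 2*v/(-189 + v) (x(v) = (2*v)/(-189 + v) = 2*v/(-189 + v))
-x(l) = -2*(-121)/(-189 - 121) = -2*(-121)/(-310) = -2*(-121)*(-1)/310 = -1*121/155 = -121/155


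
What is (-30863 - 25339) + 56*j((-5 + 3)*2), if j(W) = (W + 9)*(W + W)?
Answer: -58442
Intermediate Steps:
j(W) = 2*W*(9 + W) (j(W) = (9 + W)*(2*W) = 2*W*(9 + W))
(-30863 - 25339) + 56*j((-5 + 3)*2) = (-30863 - 25339) + 56*(2*((-5 + 3)*2)*(9 + (-5 + 3)*2)) = -56202 + 56*(2*(-2*2)*(9 - 2*2)) = -56202 + 56*(2*(-4)*(9 - 4)) = -56202 + 56*(2*(-4)*5) = -56202 + 56*(-40) = -56202 - 2240 = -58442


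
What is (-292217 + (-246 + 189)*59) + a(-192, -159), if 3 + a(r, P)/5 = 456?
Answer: -293315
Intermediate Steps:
a(r, P) = 2265 (a(r, P) = -15 + 5*456 = -15 + 2280 = 2265)
(-292217 + (-246 + 189)*59) + a(-192, -159) = (-292217 + (-246 + 189)*59) + 2265 = (-292217 - 57*59) + 2265 = (-292217 - 3363) + 2265 = -295580 + 2265 = -293315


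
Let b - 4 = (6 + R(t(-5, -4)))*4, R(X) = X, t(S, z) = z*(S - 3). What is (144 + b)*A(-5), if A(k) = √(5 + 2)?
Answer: 300*√7 ≈ 793.73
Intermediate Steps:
A(k) = √7
t(S, z) = z*(-3 + S)
b = 156 (b = 4 + (6 - 4*(-3 - 5))*4 = 4 + (6 - 4*(-8))*4 = 4 + (6 + 32)*4 = 4 + 38*4 = 4 + 152 = 156)
(144 + b)*A(-5) = (144 + 156)*√7 = 300*√7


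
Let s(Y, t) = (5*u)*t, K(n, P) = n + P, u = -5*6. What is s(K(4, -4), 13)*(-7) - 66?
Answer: 13584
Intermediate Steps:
u = -30
K(n, P) = P + n
s(Y, t) = -150*t (s(Y, t) = (5*(-30))*t = -150*t)
s(K(4, -4), 13)*(-7) - 66 = -150*13*(-7) - 66 = -1950*(-7) - 66 = 13650 - 66 = 13584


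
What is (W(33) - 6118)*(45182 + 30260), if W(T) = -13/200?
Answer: -46155905973/100 ≈ -4.6156e+8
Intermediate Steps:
W(T) = -13/200 (W(T) = -13*1/200 = -13/200)
(W(33) - 6118)*(45182 + 30260) = (-13/200 - 6118)*(45182 + 30260) = -1223613/200*75442 = -46155905973/100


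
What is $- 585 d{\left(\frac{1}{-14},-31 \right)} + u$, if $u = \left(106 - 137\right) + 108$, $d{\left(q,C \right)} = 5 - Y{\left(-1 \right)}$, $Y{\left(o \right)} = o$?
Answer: $-3433$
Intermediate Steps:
$d{\left(q,C \right)} = 6$ ($d{\left(q,C \right)} = 5 - -1 = 5 + 1 = 6$)
$u = 77$ ($u = \left(106 - 137\right) + 108 = -31 + 108 = 77$)
$- 585 d{\left(\frac{1}{-14},-31 \right)} + u = \left(-585\right) 6 + 77 = -3510 + 77 = -3433$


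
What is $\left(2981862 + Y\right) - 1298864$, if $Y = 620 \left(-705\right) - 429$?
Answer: $1245469$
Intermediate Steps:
$Y = -437529$ ($Y = -437100 - 429 = -437529$)
$\left(2981862 + Y\right) - 1298864 = \left(2981862 - 437529\right) - 1298864 = 2544333 - 1298864 = 1245469$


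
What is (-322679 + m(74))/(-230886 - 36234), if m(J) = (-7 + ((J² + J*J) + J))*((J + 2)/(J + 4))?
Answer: 1351751/1157520 ≈ 1.1678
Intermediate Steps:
m(J) = (2 + J)*(-7 + J + 2*J²)/(4 + J) (m(J) = (-7 + ((J² + J²) + J))*((2 + J)/(4 + J)) = (-7 + (2*J² + J))*((2 + J)/(4 + J)) = (-7 + (J + 2*J²))*((2 + J)/(4 + J)) = (-7 + J + 2*J²)*((2 + J)/(4 + J)) = (2 + J)*(-7 + J + 2*J²)/(4 + J))
(-322679 + m(74))/(-230886 - 36234) = (-322679 + (-14 - 5*74 + 2*74³ + 5*74²)/(4 + 74))/(-230886 - 36234) = (-322679 + (-14 - 370 + 2*405224 + 5*5476)/78)/(-267120) = (-322679 + (-14 - 370 + 810448 + 27380)/78)*(-1/267120) = (-322679 + (1/78)*837444)*(-1/267120) = (-322679 + 139574/13)*(-1/267120) = -4055253/13*(-1/267120) = 1351751/1157520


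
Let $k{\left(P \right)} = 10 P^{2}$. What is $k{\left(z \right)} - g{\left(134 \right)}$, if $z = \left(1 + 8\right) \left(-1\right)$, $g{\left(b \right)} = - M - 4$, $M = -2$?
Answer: $812$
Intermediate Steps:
$g{\left(b \right)} = -2$ ($g{\left(b \right)} = \left(-1\right) \left(-2\right) - 4 = 2 - 4 = -2$)
$z = -9$ ($z = 9 \left(-1\right) = -9$)
$k{\left(z \right)} - g{\left(134 \right)} = 10 \left(-9\right)^{2} - -2 = 10 \cdot 81 + 2 = 810 + 2 = 812$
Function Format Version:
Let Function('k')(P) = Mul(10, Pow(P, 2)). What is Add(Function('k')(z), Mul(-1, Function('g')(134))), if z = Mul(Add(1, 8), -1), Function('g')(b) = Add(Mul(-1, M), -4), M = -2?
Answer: 812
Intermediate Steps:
Function('g')(b) = -2 (Function('g')(b) = Add(Mul(-1, -2), -4) = Add(2, -4) = -2)
z = -9 (z = Mul(9, -1) = -9)
Add(Function('k')(z), Mul(-1, Function('g')(134))) = Add(Mul(10, Pow(-9, 2)), Mul(-1, -2)) = Add(Mul(10, 81), 2) = Add(810, 2) = 812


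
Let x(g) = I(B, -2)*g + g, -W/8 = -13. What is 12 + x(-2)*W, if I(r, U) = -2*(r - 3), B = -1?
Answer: -1860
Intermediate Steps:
W = 104 (W = -8*(-13) = 104)
I(r, U) = 6 - 2*r (I(r, U) = -2*(-3 + r) = 6 - 2*r)
x(g) = 9*g (x(g) = (6 - 2*(-1))*g + g = (6 + 2)*g + g = 8*g + g = 9*g)
12 + x(-2)*W = 12 + (9*(-2))*104 = 12 - 18*104 = 12 - 1872 = -1860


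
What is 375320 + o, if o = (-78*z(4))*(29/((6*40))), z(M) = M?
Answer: 3752823/10 ≈ 3.7528e+5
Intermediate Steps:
o = -377/10 (o = (-78*4)*(29/((6*40))) = -9048/240 = -312*29/240 = -377/10 ≈ -37.700)
375320 + o = 375320 - 377/10 = 3752823/10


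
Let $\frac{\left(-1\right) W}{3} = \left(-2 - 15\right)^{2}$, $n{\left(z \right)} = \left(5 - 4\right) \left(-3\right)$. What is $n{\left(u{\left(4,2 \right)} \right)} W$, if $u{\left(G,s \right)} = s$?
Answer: $2601$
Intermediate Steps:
$n{\left(z \right)} = -3$ ($n{\left(z \right)} = 1 \left(-3\right) = -3$)
$W = -867$ ($W = - 3 \left(-2 - 15\right)^{2} = - 3 \left(-17\right)^{2} = \left(-3\right) 289 = -867$)
$n{\left(u{\left(4,2 \right)} \right)} W = \left(-3\right) \left(-867\right) = 2601$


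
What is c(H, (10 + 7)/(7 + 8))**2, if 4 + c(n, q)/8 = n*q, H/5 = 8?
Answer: 984064/9 ≈ 1.0934e+5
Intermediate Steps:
H = 40 (H = 5*8 = 40)
c(n, q) = -32 + 8*n*q (c(n, q) = -32 + 8*(n*q) = -32 + 8*n*q)
c(H, (10 + 7)/(7 + 8))**2 = (-32 + 8*40*((10 + 7)/(7 + 8)))**2 = (-32 + 8*40*(17/15))**2 = (-32 + 1088/3)**2 = (992/3)**2 = 984064/9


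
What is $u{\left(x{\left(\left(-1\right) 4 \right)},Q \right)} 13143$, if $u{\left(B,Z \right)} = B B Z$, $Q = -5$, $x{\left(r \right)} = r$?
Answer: $-1051440$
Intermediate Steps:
$u{\left(B,Z \right)} = Z B^{2}$ ($u{\left(B,Z \right)} = B^{2} Z = Z B^{2}$)
$u{\left(x{\left(\left(-1\right) 4 \right)},Q \right)} 13143 = - 5 \left(\left(-1\right) 4\right)^{2} \cdot 13143 = - 5 \left(-4\right)^{2} \cdot 13143 = \left(-5\right) 16 \cdot 13143 = \left(-80\right) 13143 = -1051440$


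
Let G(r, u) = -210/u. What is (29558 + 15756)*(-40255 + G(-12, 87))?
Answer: -52902509010/29 ≈ -1.8242e+9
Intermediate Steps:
(29558 + 15756)*(-40255 + G(-12, 87)) = (29558 + 15756)*(-40255 - 210/87) = 45314*(-40255 - 210*1/87) = 45314*(-40255 - 70/29) = 45314*(-1167465/29) = -52902509010/29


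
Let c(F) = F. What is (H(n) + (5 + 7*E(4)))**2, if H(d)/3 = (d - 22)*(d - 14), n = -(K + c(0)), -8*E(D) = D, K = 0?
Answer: 3426201/4 ≈ 8.5655e+5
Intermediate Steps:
E(D) = -D/8
n = 0 (n = -(0 + 0) = -1*0 = 0)
H(d) = 3*(-22 + d)*(-14 + d) (H(d) = 3*((d - 22)*(d - 14)) = 3*((-22 + d)*(-14 + d)) = 3*(-22 + d)*(-14 + d))
(H(n) + (5 + 7*E(4)))**2 = ((924 - 108*0 + 3*0**2) + (5 + 7*(-1/8*4)))**2 = ((924 + 0 + 3*0) + (5 + 7*(-1/2)))**2 = ((924 + 0 + 0) + (5 - 7/2))**2 = (924 + 3/2)**2 = (1851/2)**2 = 3426201/4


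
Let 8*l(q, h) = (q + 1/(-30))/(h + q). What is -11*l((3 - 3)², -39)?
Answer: -11/9360 ≈ -0.0011752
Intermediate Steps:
l(q, h) = (-1/30 + q)/(8*(h + q)) (l(q, h) = ((q + 1/(-30))/(h + q))/8 = ((q - 1/30)/(h + q))/8 = ((-1/30 + q)/(h + q))/8 = (-1/30 + q)/(8*(h + q)))
-11*l((3 - 3)², -39) = -11*(-1/240 + (3 - 3)²/8)/(-39 + (3 - 3)²) = -11*(-1/240 + (⅛)*0²)/(-39 + 0²) = -11*(-1/240 + (⅛)*0)/(-39 + 0) = -11*(-1/240 + 0)/(-39) = -(-11)*(-1)/(39*240) = -11*1/9360 = -11/9360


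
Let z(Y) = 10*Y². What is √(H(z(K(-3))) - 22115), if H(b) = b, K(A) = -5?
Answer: I*√21865 ≈ 147.87*I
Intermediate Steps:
√(H(z(K(-3))) - 22115) = √(10*(-5)² - 22115) = √(10*25 - 22115) = √(250 - 22115) = √(-21865) = I*√21865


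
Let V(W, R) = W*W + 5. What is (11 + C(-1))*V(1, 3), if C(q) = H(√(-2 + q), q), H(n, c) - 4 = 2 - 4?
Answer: 78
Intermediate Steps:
V(W, R) = 5 + W² (V(W, R) = W² + 5 = 5 + W²)
H(n, c) = 2 (H(n, c) = 4 + (2 - 4) = 4 - 2 = 2)
C(q) = 2
(11 + C(-1))*V(1, 3) = (11 + 2)*(5 + 1²) = 13*(5 + 1) = 13*6 = 78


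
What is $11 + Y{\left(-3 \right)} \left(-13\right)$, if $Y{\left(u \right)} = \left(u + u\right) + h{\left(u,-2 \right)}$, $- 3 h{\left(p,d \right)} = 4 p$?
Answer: $37$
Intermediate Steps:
$h{\left(p,d \right)} = - \frac{4 p}{3}$
$Y{\left(u \right)} = \frac{2 u}{3}$ ($Y{\left(u \right)} = \left(u + u\right) - \frac{4 u}{3} = 2 u - \frac{4 u}{3} = \frac{2 u}{3}$)
$11 + Y{\left(-3 \right)} \left(-13\right) = 11 + \frac{2}{3} \left(-3\right) \left(-13\right) = 11 - -26 = 11 + 26 = 37$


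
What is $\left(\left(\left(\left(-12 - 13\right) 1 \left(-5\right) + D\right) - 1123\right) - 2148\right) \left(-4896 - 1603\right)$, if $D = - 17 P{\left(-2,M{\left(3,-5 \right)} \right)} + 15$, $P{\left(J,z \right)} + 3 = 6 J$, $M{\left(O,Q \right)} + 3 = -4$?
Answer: $18691124$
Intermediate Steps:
$M{\left(O,Q \right)} = -7$ ($M{\left(O,Q \right)} = -3 - 4 = -7$)
$P{\left(J,z \right)} = -3 + 6 J$
$D = 270$ ($D = - 17 \left(-3 + 6 \left(-2\right)\right) + 15 = - 17 \left(-3 - 12\right) + 15 = \left(-17\right) \left(-15\right) + 15 = 255 + 15 = 270$)
$\left(\left(\left(\left(-12 - 13\right) 1 \left(-5\right) + D\right) - 1123\right) - 2148\right) \left(-4896 - 1603\right) = \left(\left(\left(\left(-12 - 13\right) 1 \left(-5\right) + 270\right) - 1123\right) - 2148\right) \left(-4896 - 1603\right) = \left(\left(\left(\left(-25\right) \left(-5\right) + 270\right) - 1123\right) - 2148\right) \left(-6499\right) = \left(\left(\left(125 + 270\right) - 1123\right) - 2148\right) \left(-6499\right) = \left(\left(395 - 1123\right) - 2148\right) \left(-6499\right) = \left(-728 - 2148\right) \left(-6499\right) = \left(-2876\right) \left(-6499\right) = 18691124$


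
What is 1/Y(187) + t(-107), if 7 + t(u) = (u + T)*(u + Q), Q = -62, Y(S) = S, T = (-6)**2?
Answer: 2242505/187 ≈ 11992.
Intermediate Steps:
T = 36
t(u) = -7 + (-62 + u)*(36 + u) (t(u) = -7 + (u + 36)*(u - 62) = -7 + (36 + u)*(-62 + u) = -7 + (-62 + u)*(36 + u))
1/Y(187) + t(-107) = 1/187 + (-2239 + (-107)**2 - 26*(-107)) = 1/187 + (-2239 + 11449 + 2782) = 1/187 + 11992 = 2242505/187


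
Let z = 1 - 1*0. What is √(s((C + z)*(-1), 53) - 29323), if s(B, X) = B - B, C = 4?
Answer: I*√29323 ≈ 171.24*I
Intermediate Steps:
z = 1 (z = 1 + 0 = 1)
s(B, X) = 0
√(s((C + z)*(-1), 53) - 29323) = √(0 - 29323) = √(-29323) = I*√29323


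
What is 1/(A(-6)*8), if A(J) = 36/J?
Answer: -1/48 ≈ -0.020833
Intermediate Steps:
1/(A(-6)*8) = 1/((36/(-6))*8) = 1/((36*(-⅙))*8) = 1/(-6*8) = 1/(-48) = -1/48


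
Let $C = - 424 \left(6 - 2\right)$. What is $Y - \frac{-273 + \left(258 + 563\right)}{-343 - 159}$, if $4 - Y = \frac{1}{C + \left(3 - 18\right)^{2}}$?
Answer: $\frac{1880189}{369221} \approx 5.0923$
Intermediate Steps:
$C = -1696$ ($C = - 424 \left(6 - 2\right) = \left(-424\right) 4 = -1696$)
$Y = \frac{5885}{1471}$ ($Y = 4 - \frac{1}{-1696 + \left(3 - 18\right)^{2}} = 4 - \frac{1}{-1696 + \left(-15\right)^{2}} = 4 - \frac{1}{-1696 + 225} = 4 - \frac{1}{-1471} = 4 - - \frac{1}{1471} = 4 + \frac{1}{1471} = \frac{5885}{1471} \approx 4.0007$)
$Y - \frac{-273 + \left(258 + 563\right)}{-343 - 159} = \frac{5885}{1471} - \frac{-273 + \left(258 + 563\right)}{-343 - 159} = \frac{5885}{1471} - \frac{-273 + 821}{-502} = \frac{5885}{1471} - 548 \left(- \frac{1}{502}\right) = \frac{5885}{1471} - - \frac{274}{251} = \frac{5885}{1471} + \frac{274}{251} = \frac{1880189}{369221}$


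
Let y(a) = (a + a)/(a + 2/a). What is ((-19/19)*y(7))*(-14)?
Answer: 1372/51 ≈ 26.902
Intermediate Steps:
y(a) = 2*a/(a + 2/a) (y(a) = (2*a)/(a + 2/a) = 2*a/(a + 2/a))
((-19/19)*y(7))*(-14) = ((-19/19)*(2*7²/(2 + 7²)))*(-14) = ((-19*1/19)*(2*49/(2 + 49)))*(-14) = -2*49/51*(-14) = -1*98/51*(-14) = -98/51*(-14) = 1372/51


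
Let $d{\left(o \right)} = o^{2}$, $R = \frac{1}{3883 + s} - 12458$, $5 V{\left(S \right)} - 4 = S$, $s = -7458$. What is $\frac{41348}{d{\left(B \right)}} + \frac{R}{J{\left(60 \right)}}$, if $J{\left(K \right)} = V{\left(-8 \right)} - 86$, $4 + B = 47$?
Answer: $\frac{95180259879}{573763190} \approx 165.89$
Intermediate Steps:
$B = 43$ ($B = -4 + 47 = 43$)
$V{\left(S \right)} = \frac{4}{5} + \frac{S}{5}$
$J{\left(K \right)} = - \frac{434}{5}$ ($J{\left(K \right)} = \left(\frac{4}{5} + \frac{1}{5} \left(-8\right)\right) - 86 = \left(\frac{4}{5} - \frac{8}{5}\right) - 86 = - \frac{4}{5} - 86 = - \frac{434}{5}$)
$R = - \frac{44537351}{3575}$ ($R = \frac{1}{3883 - 7458} - 12458 = \frac{1}{-3575} - 12458 = - \frac{1}{3575} - 12458 = - \frac{44537351}{3575} \approx -12458.0$)
$\frac{41348}{d{\left(B \right)}} + \frac{R}{J{\left(60 \right)}} = \frac{41348}{43^{2}} - \frac{44537351}{3575 \left(- \frac{434}{5}\right)} = \frac{41348}{1849} - - \frac{44537351}{310310} = 41348 \cdot \frac{1}{1849} + \frac{44537351}{310310} = \frac{41348}{1849} + \frac{44537351}{310310} = \frac{95180259879}{573763190}$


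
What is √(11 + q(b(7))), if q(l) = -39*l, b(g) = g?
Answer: I*√262 ≈ 16.186*I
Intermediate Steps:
√(11 + q(b(7))) = √(11 - 39*7) = √(11 - 273) = √(-262) = I*√262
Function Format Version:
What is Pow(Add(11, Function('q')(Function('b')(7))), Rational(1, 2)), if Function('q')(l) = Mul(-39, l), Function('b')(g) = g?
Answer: Mul(I, Pow(262, Rational(1, 2))) ≈ Mul(16.186, I)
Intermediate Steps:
Pow(Add(11, Function('q')(Function('b')(7))), Rational(1, 2)) = Pow(Add(11, Mul(-39, 7)), Rational(1, 2)) = Pow(Add(11, -273), Rational(1, 2)) = Pow(-262, Rational(1, 2)) = Mul(I, Pow(262, Rational(1, 2)))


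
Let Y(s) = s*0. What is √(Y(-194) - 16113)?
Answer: I*√16113 ≈ 126.94*I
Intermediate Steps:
Y(s) = 0
√(Y(-194) - 16113) = √(0 - 16113) = √(-16113) = I*√16113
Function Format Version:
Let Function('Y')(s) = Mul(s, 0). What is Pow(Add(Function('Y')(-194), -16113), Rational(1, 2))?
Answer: Mul(I, Pow(16113, Rational(1, 2))) ≈ Mul(126.94, I)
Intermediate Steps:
Function('Y')(s) = 0
Pow(Add(Function('Y')(-194), -16113), Rational(1, 2)) = Pow(Add(0, -16113), Rational(1, 2)) = Pow(-16113, Rational(1, 2)) = Mul(I, Pow(16113, Rational(1, 2)))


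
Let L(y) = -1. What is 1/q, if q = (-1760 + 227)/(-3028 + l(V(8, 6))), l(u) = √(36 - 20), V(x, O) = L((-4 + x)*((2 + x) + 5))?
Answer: 144/73 ≈ 1.9726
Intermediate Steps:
V(x, O) = -1
l(u) = 4 (l(u) = √16 = 4)
q = 73/144 (q = (-1760 + 227)/(-3028 + 4) = -1533/(-3024) = -1533*(-1/3024) = 73/144 ≈ 0.50694)
1/q = 1/(73/144) = 144/73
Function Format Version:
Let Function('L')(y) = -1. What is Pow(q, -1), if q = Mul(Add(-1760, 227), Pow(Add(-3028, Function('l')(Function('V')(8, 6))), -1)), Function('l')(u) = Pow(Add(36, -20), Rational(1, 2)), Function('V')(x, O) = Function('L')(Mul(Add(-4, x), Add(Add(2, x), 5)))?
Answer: Rational(144, 73) ≈ 1.9726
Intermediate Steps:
Function('V')(x, O) = -1
Function('l')(u) = 4 (Function('l')(u) = Pow(16, Rational(1, 2)) = 4)
q = Rational(73, 144) (q = Mul(Add(-1760, 227), Pow(Add(-3028, 4), -1)) = Mul(-1533, Pow(-3024, -1)) = Mul(-1533, Rational(-1, 3024)) = Rational(73, 144) ≈ 0.50694)
Pow(q, -1) = Pow(Rational(73, 144), -1) = Rational(144, 73)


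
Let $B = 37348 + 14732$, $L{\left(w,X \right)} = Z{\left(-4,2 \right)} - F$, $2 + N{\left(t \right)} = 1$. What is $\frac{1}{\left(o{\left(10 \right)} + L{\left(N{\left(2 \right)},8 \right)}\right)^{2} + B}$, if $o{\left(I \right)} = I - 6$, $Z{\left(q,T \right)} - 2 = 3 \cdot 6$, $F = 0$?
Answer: $\frac{1}{52656} \approx 1.8991 \cdot 10^{-5}$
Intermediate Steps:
$N{\left(t \right)} = -1$ ($N{\left(t \right)} = -2 + 1 = -1$)
$Z{\left(q,T \right)} = 20$ ($Z{\left(q,T \right)} = 2 + 3 \cdot 6 = 2 + 18 = 20$)
$o{\left(I \right)} = -6 + I$
$L{\left(w,X \right)} = 20$ ($L{\left(w,X \right)} = 20 - 0 = 20 + 0 = 20$)
$B = 52080$
$\frac{1}{\left(o{\left(10 \right)} + L{\left(N{\left(2 \right)},8 \right)}\right)^{2} + B} = \frac{1}{\left(\left(-6 + 10\right) + 20\right)^{2} + 52080} = \frac{1}{\left(4 + 20\right)^{2} + 52080} = \frac{1}{24^{2} + 52080} = \frac{1}{576 + 52080} = \frac{1}{52656}$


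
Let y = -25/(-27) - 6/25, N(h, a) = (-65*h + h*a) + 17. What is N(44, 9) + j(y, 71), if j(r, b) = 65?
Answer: -2382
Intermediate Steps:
N(h, a) = 17 - 65*h + a*h (N(h, a) = (-65*h + a*h) + 17 = 17 - 65*h + a*h)
y = 463/675 (y = -25*(-1/27) - 6*1/25 = 25/27 - 6/25 = 463/675 ≈ 0.68593)
N(44, 9) + j(y, 71) = (17 - 65*44 + 9*44) + 65 = (17 - 2860 + 396) + 65 = -2447 + 65 = -2382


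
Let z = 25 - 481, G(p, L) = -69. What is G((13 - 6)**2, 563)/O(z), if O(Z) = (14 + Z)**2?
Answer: -69/195364 ≈ -0.00035319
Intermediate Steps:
z = -456
G((13 - 6)**2, 563)/O(z) = -69/(14 - 456)**2 = -69/((-442)**2) = -69/195364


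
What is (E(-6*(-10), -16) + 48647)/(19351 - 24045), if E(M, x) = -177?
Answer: -24235/2347 ≈ -10.326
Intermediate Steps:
(E(-6*(-10), -16) + 48647)/(19351 - 24045) = (-177 + 48647)/(19351 - 24045) = 48470/(-4694) = 48470*(-1/4694) = -24235/2347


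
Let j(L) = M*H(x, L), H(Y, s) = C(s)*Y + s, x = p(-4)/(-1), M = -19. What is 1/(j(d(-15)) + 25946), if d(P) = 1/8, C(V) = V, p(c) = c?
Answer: 8/207473 ≈ 3.8559e-5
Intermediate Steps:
x = 4 (x = -4/(-1) = -4*(-1) = 4)
d(P) = ⅛
H(Y, s) = s + Y*s (H(Y, s) = s*Y + s = Y*s + s = s + Y*s)
j(L) = -95*L (j(L) = -19*L*(1 + 4) = -19*L*5 = -95*L)
1/(j(d(-15)) + 25946) = 1/(-95*⅛ + 25946) = 1/(-95/8 + 25946) = 1/(207473/8) = 8/207473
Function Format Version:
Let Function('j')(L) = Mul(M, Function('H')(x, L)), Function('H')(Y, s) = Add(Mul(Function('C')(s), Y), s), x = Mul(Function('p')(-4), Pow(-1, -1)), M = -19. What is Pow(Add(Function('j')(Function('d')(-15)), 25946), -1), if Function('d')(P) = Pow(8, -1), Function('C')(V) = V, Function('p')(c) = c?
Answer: Rational(8, 207473) ≈ 3.8559e-5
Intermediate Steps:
x = 4 (x = Mul(-4, Pow(-1, -1)) = Mul(-4, -1) = 4)
Function('d')(P) = Rational(1, 8)
Function('H')(Y, s) = Add(s, Mul(Y, s)) (Function('H')(Y, s) = Add(Mul(s, Y), s) = Add(Mul(Y, s), s) = Add(s, Mul(Y, s)))
Function('j')(L) = Mul(-95, L) (Function('j')(L) = Mul(-19, Mul(L, Add(1, 4))) = Mul(-19, Mul(L, 5)) = Mul(-19, Mul(5, L)) = Mul(-95, L))
Pow(Add(Function('j')(Function('d')(-15)), 25946), -1) = Pow(Add(Mul(-95, Rational(1, 8)), 25946), -1) = Pow(Add(Rational(-95, 8), 25946), -1) = Pow(Rational(207473, 8), -1) = Rational(8, 207473)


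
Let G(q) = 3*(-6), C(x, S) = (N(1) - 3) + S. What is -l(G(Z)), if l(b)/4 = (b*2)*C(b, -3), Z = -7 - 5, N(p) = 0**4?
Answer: -864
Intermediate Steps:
N(p) = 0
C(x, S) = -3 + S (C(x, S) = (0 - 3) + S = -3 + S)
Z = -12
G(q) = -18
l(b) = -48*b (l(b) = 4*((b*2)*(-3 - 3)) = 4*((2*b)*(-6)) = 4*(-12*b) = -48*b)
-l(G(Z)) = -(-48)*(-18) = -1*864 = -864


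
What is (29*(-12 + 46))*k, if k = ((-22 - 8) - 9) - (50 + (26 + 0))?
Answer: -113390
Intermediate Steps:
k = -115 (k = (-30 - 9) - (50 + 26) = -39 - 1*76 = -39 - 76 = -115)
(29*(-12 + 46))*k = (29*(-12 + 46))*(-115) = (29*34)*(-115) = 986*(-115) = -113390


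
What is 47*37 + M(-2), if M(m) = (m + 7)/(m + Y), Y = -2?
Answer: 6951/4 ≈ 1737.8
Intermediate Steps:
M(m) = (7 + m)/(-2 + m) (M(m) = (m + 7)/(m - 2) = (7 + m)/(-2 + m))
47*37 + M(-2) = 47*37 + (7 - 2)/(-2 - 2) = 1739 + 5/(-4) = 1739 - ¼*5 = 1739 - 5/4 = 6951/4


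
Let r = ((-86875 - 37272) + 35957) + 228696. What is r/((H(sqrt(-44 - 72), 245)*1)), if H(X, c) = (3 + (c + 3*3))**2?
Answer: 140506/66049 ≈ 2.1273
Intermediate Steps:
r = 140506 (r = (-124147 + 35957) + 228696 = -88190 + 228696 = 140506)
H(X, c) = (12 + c)**2 (H(X, c) = (3 + (c + 9))**2 = (3 + (9 + c))**2 = (12 + c)**2)
r/((H(sqrt(-44 - 72), 245)*1)) = 140506/(((12 + 245)**2*1)) = 140506/((257**2*1)) = 140506/((66049*1)) = 140506/66049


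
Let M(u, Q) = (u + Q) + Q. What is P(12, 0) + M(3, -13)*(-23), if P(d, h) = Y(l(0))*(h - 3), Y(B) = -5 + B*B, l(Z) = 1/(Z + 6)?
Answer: 6527/12 ≈ 543.92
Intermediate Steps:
l(Z) = 1/(6 + Z)
M(u, Q) = u + 2*Q (M(u, Q) = (Q + u) + Q = u + 2*Q)
Y(B) = -5 + B²
P(d, h) = 179/12 - 179*h/36 (P(d, h) = (-5 + (1/(6 + 0))²)*(h - 3) = (-5 + (1/6)²)*(-3 + h) = (-5 + (⅙)²)*(-3 + h) = (-5 + 1/36)*(-3 + h) = -179*(-3 + h)/36 = 179/12 - 179*h/36)
P(12, 0) + M(3, -13)*(-23) = (179/12 - 179/36*0) + (3 + 2*(-13))*(-23) = (179/12 + 0) + (3 - 26)*(-23) = 179/12 - 23*(-23) = 179/12 + 529 = 6527/12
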